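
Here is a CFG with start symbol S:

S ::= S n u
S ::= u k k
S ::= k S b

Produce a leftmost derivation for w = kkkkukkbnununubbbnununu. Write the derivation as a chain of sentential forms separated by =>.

S => Snu   [S ::= S n u]
Snu => Snunu   [S ::= S n u]
Snunu => Snununu   [S ::= S n u]
Snununu => kSbnununu   [S ::= k S b]
kSbnununu => kkSbbnununu   [S ::= k S b]
kkSbbnununu => kkkSbbbnununu   [S ::= k S b]
kkkSbbbnununu => kkkSnubbbnununu   [S ::= S n u]
kkkSnubbbnununu => kkkSnunubbbnununu   [S ::= S n u]
kkkSnunubbbnununu => kkkSnununubbbnununu   [S ::= S n u]
kkkSnununubbbnununu => kkkkSbnununubbbnununu   [S ::= k S b]
kkkkSbnununubbbnununu => kkkkukkbnununubbbnununu   [S ::= u k k]

S => Snu => Snunu => Snununu => kSbnununu => kkSbbnununu => kkkSbbbnununu => kkkSnubbbnununu => kkkSnunubbbnununu => kkkSnununubbbnununu => kkkkSbnununubbbnununu => kkkkukkbnununubbbnununu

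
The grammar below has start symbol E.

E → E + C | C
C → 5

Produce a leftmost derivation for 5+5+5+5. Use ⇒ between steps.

E ⇒ E+C ⇒ E+C+C ⇒ E+C+C+C ⇒ C+C+C+C ⇒ 5+C+C+C ⇒ 5+5+C+C ⇒ 5+5+5+C ⇒ 5+5+5+5

E ⇒ E+C   [E → E + C]
E+C ⇒ E+C+C   [E → E + C]
E+C+C ⇒ E+C+C+C   [E → E + C]
E+C+C+C ⇒ C+C+C+C   [E → C]
C+C+C+C ⇒ 5+C+C+C   [C → 5]
5+C+C+C ⇒ 5+5+C+C   [C → 5]
5+5+C+C ⇒ 5+5+5+C   [C → 5]
5+5+5+C ⇒ 5+5+5+5   [C → 5]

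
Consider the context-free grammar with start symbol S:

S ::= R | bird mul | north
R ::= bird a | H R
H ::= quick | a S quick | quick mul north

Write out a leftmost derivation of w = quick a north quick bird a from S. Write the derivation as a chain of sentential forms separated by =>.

S => R   [S ::= R]
R => H R   [R ::= H R]
H R => quick R   [H ::= quick]
quick R => quick H R   [R ::= H R]
quick H R => quick a S quick R   [H ::= a S quick]
quick a S quick R => quick a north quick R   [S ::= north]
quick a north quick R => quick a north quick bird a   [R ::= bird a]

S => R => H R => quick R => quick H R => quick a S quick R => quick a north quick R => quick a north quick bird a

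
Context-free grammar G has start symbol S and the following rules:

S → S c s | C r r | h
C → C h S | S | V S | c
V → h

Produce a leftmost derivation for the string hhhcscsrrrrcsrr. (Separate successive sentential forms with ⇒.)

S⇒Crr⇒VSrr⇒hSrr⇒hScsrr⇒hCrrcsrr⇒hSrrcsrr⇒hCrrrrcsrr⇒hVSrrrrcsrr⇒hhSrrrrcsrr⇒hhScsrrrrcsrr⇒hhScscsrrrrcsrr⇒hhhcscsrrrrcsrr

S ⇒ Crr   [S → C r r]
Crr ⇒ VSrr   [C → V S]
VSrr ⇒ hSrr   [V → h]
hSrr ⇒ hScsrr   [S → S c s]
hScsrr ⇒ hCrrcsrr   [S → C r r]
hCrrcsrr ⇒ hSrrcsrr   [C → S]
hSrrcsrr ⇒ hCrrrrcsrr   [S → C r r]
hCrrrrcsrr ⇒ hVSrrrrcsrr   [C → V S]
hVSrrrrcsrr ⇒ hhSrrrrcsrr   [V → h]
hhSrrrrcsrr ⇒ hhScsrrrrcsrr   [S → S c s]
hhScsrrrrcsrr ⇒ hhScscsrrrrcsrr   [S → S c s]
hhScscsrrrrcsrr ⇒ hhhcscsrrrrcsrr   [S → h]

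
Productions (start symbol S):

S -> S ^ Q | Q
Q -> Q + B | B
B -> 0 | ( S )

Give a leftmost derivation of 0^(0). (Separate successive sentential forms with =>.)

S=>S^Q=>Q^Q=>B^Q=>0^Q=>0^B=>0^(S)=>0^(Q)=>0^(B)=>0^(0)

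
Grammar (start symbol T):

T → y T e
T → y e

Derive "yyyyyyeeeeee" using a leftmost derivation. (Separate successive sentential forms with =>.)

T => yTe => yyTee => yyyTeee => yyyyTeeee => yyyyyTeeeee => yyyyyyeeeeee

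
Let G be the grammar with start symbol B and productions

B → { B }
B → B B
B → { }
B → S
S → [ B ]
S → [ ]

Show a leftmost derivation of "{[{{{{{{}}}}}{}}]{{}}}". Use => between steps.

B => {B}   [B → { B }]
{B} => {BB}   [B → B B]
{BB} => {SB}   [B → S]
{SB} => {[B]B}   [S → [ B ]]
{[B]B} => {[{B}]B}   [B → { B }]
{[{B}]B} => {[{BB}]B}   [B → B B]
{[{BB}]B} => {[{{B}B}]B}   [B → { B }]
{[{{B}B}]B} => {[{{{B}}B}]B}   [B → { B }]
{[{{{B}}B}]B} => {[{{{{B}}}B}]B}   [B → { B }]
{[{{{{B}}}B}]B} => {[{{{{{B}}}}B}]B}   [B → { B }]
{[{{{{{B}}}}B}]B} => {[{{{{{{}}}}}B}]B}   [B → { }]
{[{{{{{{}}}}}B}]B} => {[{{{{{{}}}}}{}}]B}   [B → { }]
{[{{{{{{}}}}}{}}]B} => {[{{{{{{}}}}}{}}]{B}}   [B → { B }]
{[{{{{{{}}}}}{}}]{B}} => {[{{{{{{}}}}}{}}]{{}}}   [B → { }]

B=>{B}=>{BB}=>{SB}=>{[B]B}=>{[{B}]B}=>{[{BB}]B}=>{[{{B}B}]B}=>{[{{{B}}B}]B}=>{[{{{{B}}}B}]B}=>{[{{{{{B}}}}B}]B}=>{[{{{{{{}}}}}B}]B}=>{[{{{{{{}}}}}{}}]B}=>{[{{{{{{}}}}}{}}]{B}}=>{[{{{{{{}}}}}{}}]{{}}}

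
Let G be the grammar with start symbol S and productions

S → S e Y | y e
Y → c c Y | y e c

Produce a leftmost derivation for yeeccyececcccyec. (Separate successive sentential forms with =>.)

S=>SeY=>SeYeY=>yeeYeY=>yeeccYeY=>yeeccyeceY=>yeeccyececcY=>yeeccyececcccY=>yeeccyececcccyec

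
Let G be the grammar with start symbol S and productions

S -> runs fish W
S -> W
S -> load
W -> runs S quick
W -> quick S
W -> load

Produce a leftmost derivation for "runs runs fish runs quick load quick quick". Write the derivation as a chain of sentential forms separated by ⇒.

S ⇒ W ⇒ runs S quick ⇒ runs runs fish W quick ⇒ runs runs fish runs S quick quick ⇒ runs runs fish runs W quick quick ⇒ runs runs fish runs quick S quick quick ⇒ runs runs fish runs quick load quick quick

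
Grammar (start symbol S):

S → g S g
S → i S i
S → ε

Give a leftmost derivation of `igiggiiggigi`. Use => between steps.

S => iSi => igSgi => igiSigi => igigSgigi => igiggSggigi => igiggiSiggigi => igiggiiggigi

S => iSi   [S → i S i]
iSi => igSgi   [S → g S g]
igSgi => igiSigi   [S → i S i]
igiSigi => igigSgigi   [S → g S g]
igigSgigi => igiggSggigi   [S → g S g]
igiggSggigi => igiggiSiggigi   [S → i S i]
igiggiSiggigi => igiggiiggigi   [S → ε]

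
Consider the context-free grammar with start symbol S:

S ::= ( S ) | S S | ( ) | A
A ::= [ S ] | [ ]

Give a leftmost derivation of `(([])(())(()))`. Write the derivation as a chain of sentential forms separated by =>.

S => (S)   [S ::= ( S )]
(S) => (SS)   [S ::= S S]
(SS) => (SSS)   [S ::= S S]
(SSS) => ((S)SS)   [S ::= ( S )]
((S)SS) => ((A)SS)   [S ::= A]
((A)SS) => (([])SS)   [A ::= [ ]]
(([])SS) => (([])(S)S)   [S ::= ( S )]
(([])(S)S) => (([])(())S)   [S ::= ( )]
(([])(())S) => (([])(())(S))   [S ::= ( S )]
(([])(())(S)) => (([])(())(()))   [S ::= ( )]

S => (S) => (SS) => (SSS) => ((S)SS) => ((A)SS) => (([])SS) => (([])(S)S) => (([])(())S) => (([])(())(S)) => (([])(())(()))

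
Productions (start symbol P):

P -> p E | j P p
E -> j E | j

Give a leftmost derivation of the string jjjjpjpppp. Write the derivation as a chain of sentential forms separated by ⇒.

P ⇒ jPp   [P -> j P p]
jPp ⇒ jjPpp   [P -> j P p]
jjPpp ⇒ jjjPppp   [P -> j P p]
jjjPppp ⇒ jjjjPpppp   [P -> j P p]
jjjjPpppp ⇒ jjjjpEpppp   [P -> p E]
jjjjpEpppp ⇒ jjjjpjpppp   [E -> j]

P ⇒ jPp ⇒ jjPpp ⇒ jjjPppp ⇒ jjjjPpppp ⇒ jjjjpEpppp ⇒ jjjjpjpppp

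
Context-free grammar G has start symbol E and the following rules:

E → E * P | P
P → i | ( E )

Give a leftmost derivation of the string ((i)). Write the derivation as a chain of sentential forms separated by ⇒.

E⇒P⇒(E)⇒(P)⇒((E))⇒((P))⇒((i))

E ⇒ P   [E → P]
P ⇒ (E)   [P → ( E )]
(E) ⇒ (P)   [E → P]
(P) ⇒ ((E))   [P → ( E )]
((E)) ⇒ ((P))   [E → P]
((P)) ⇒ ((i))   [P → i]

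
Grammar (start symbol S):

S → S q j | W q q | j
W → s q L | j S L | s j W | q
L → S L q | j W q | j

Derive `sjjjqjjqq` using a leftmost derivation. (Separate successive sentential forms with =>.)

S => Wqq => sjWqq => sjjSLqq => sjjSqjLqq => sjjjqjLqq => sjjjqjjqq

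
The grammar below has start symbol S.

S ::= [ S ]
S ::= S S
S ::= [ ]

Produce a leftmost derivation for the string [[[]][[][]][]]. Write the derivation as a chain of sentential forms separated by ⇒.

S ⇒ [S] ⇒ [SS] ⇒ [SSS] ⇒ [[S]SS] ⇒ [[[]]SS] ⇒ [[[]][S]S] ⇒ [[[]][SS]S] ⇒ [[[]][[]S]S] ⇒ [[[]][[][]]S] ⇒ [[[]][[][]][]]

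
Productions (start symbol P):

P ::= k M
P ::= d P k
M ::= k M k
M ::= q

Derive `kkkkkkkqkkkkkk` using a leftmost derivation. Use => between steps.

P => kM => kkMk => kkkMkk => kkkkMkkk => kkkkkMkkkk => kkkkkkMkkkkk => kkkkkkkMkkkkkk => kkkkkkkqkkkkkk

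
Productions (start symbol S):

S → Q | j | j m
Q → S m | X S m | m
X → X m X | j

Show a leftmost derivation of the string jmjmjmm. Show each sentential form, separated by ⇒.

S ⇒ Q ⇒ XSm ⇒ XmXSm ⇒ XmXmXSm ⇒ jmXmXSm ⇒ jmjmXSm ⇒ jmjmjSm ⇒ jmjmjQm ⇒ jmjmjmm

S ⇒ Q   [S → Q]
Q ⇒ XSm   [Q → X S m]
XSm ⇒ XmXSm   [X → X m X]
XmXSm ⇒ XmXmXSm   [X → X m X]
XmXmXSm ⇒ jmXmXSm   [X → j]
jmXmXSm ⇒ jmjmXSm   [X → j]
jmjmXSm ⇒ jmjmjSm   [X → j]
jmjmjSm ⇒ jmjmjQm   [S → Q]
jmjmjQm ⇒ jmjmjmm   [Q → m]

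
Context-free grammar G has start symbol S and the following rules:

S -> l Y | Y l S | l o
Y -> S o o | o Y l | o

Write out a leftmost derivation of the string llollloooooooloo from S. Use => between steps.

S=>lY=>lSoo=>llYoo=>lloYloo=>lloSooloo=>llolYooloo=>llolSooooloo=>llollYooooloo=>llollSooooooloo=>llollloooooooloo

S => lY   [S -> l Y]
lY => lSoo   [Y -> S o o]
lSoo => llYoo   [S -> l Y]
llYoo => lloYloo   [Y -> o Y l]
lloYloo => lloSooloo   [Y -> S o o]
lloSooloo => llolYooloo   [S -> l Y]
llolYooloo => llolSooooloo   [Y -> S o o]
llolSooooloo => llollYooooloo   [S -> l Y]
llollYooooloo => llollSooooooloo   [Y -> S o o]
llollSooooooloo => llollloooooooloo   [S -> l o]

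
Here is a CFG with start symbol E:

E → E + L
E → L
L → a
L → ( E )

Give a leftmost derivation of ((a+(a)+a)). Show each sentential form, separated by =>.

E=>L=>(E)=>(L)=>((E))=>((E+L))=>((E+L+L))=>((L+L+L))=>((a+L+L))=>((a+(E)+L))=>((a+(L)+L))=>((a+(a)+L))=>((a+(a)+a))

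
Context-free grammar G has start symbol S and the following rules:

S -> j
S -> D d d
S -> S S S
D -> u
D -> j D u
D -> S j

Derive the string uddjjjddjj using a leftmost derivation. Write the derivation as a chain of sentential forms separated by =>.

S=>SSS=>DddSS=>SjddSS=>SSSjddSS=>DddSSjddSS=>uddSSjddSS=>uddjSjddSS=>uddjjjddSS=>uddjjjddjS=>uddjjjddjj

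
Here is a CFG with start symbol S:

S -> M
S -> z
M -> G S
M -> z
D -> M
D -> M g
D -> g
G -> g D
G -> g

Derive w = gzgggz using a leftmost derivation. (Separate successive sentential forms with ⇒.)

S ⇒ M   [S -> M]
M ⇒ GS   [M -> G S]
GS ⇒ gDS   [G -> g D]
gDS ⇒ gMgS   [D -> M g]
gMgS ⇒ gzgS   [M -> z]
gzgS ⇒ gzgM   [S -> M]
gzgM ⇒ gzgGS   [M -> G S]
gzgGS ⇒ gzggDS   [G -> g D]
gzggDS ⇒ gzgggS   [D -> g]
gzgggS ⇒ gzgggz   [S -> z]

S ⇒ M ⇒ GS ⇒ gDS ⇒ gMgS ⇒ gzgS ⇒ gzgM ⇒ gzgGS ⇒ gzggDS ⇒ gzgggS ⇒ gzgggz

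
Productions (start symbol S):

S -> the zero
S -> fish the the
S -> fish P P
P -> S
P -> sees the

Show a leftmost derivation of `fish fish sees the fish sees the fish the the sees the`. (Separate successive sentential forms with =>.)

S => fish P P => fish S P => fish fish P P P => fish fish sees the P P => fish fish sees the S P => fish fish sees the fish P P P => fish fish sees the fish sees the P P => fish fish sees the fish sees the S P => fish fish sees the fish sees the fish the the P => fish fish sees the fish sees the fish the the sees the

S => fish P P   [S -> fish P P]
fish P P => fish S P   [P -> S]
fish S P => fish fish P P P   [S -> fish P P]
fish fish P P P => fish fish sees the P P   [P -> sees the]
fish fish sees the P P => fish fish sees the S P   [P -> S]
fish fish sees the S P => fish fish sees the fish P P P   [S -> fish P P]
fish fish sees the fish P P P => fish fish sees the fish sees the P P   [P -> sees the]
fish fish sees the fish sees the P P => fish fish sees the fish sees the S P   [P -> S]
fish fish sees the fish sees the S P => fish fish sees the fish sees the fish the the P   [S -> fish the the]
fish fish sees the fish sees the fish the the P => fish fish sees the fish sees the fish the the sees the   [P -> sees the]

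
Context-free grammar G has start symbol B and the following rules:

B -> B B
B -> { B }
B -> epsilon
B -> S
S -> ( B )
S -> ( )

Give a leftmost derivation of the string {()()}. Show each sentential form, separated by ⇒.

B ⇒ {B}   [B -> { B }]
{B} ⇒ {BB}   [B -> B B]
{BB} ⇒ {SB}   [B -> S]
{SB} ⇒ {()B}   [S -> ( )]
{()B} ⇒ {()BB}   [B -> B B]
{()BB} ⇒ {()SB}   [B -> S]
{()SB} ⇒ {()()B}   [S -> ( )]
{()()B} ⇒ {()()}   [B -> epsilon]

B ⇒ {B} ⇒ {BB} ⇒ {SB} ⇒ {()B} ⇒ {()BB} ⇒ {()SB} ⇒ {()()B} ⇒ {()()}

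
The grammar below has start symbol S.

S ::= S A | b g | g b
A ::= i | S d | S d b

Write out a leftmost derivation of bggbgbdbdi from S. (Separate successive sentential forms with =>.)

S=>SA=>SAA=>bgAA=>bgSdA=>bgSAdA=>bggbAdA=>bggbSdbdA=>bggbgbdbdA=>bggbgbdbdi

S => SA   [S ::= S A]
SA => SAA   [S ::= S A]
SAA => bgAA   [S ::= b g]
bgAA => bgSdA   [A ::= S d]
bgSdA => bgSAdA   [S ::= S A]
bgSAdA => bggbAdA   [S ::= g b]
bggbAdA => bggbSdbdA   [A ::= S d b]
bggbSdbdA => bggbgbdbdA   [S ::= g b]
bggbgbdbdA => bggbgbdbdi   [A ::= i]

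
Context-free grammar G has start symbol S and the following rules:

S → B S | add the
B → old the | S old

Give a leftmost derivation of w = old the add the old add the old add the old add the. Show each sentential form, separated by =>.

S => B S   [S → B S]
B S => S old S   [B → S old]
S old S => B S old S   [S → B S]
B S old S => S old S old S   [B → S old]
S old S old S => B S old S old S   [S → B S]
B S old S old S => S old S old S old S   [B → S old]
S old S old S old S => B S old S old S old S   [S → B S]
B S old S old S old S => old the S old S old S old S   [B → old the]
old the S old S old S old S => old the add the old S old S old S   [S → add the]
old the add the old S old S old S => old the add the old add the old S old S   [S → add the]
old the add the old add the old S old S => old the add the old add the old add the old S   [S → add the]
old the add the old add the old add the old S => old the add the old add the old add the old add the   [S → add the]

S => B S => S old S => B S old S => S old S old S => B S old S old S => S old S old S old S => B S old S old S old S => old the S old S old S old S => old the add the old S old S old S => old the add the old add the old S old S => old the add the old add the old add the old S => old the add the old add the old add the old add the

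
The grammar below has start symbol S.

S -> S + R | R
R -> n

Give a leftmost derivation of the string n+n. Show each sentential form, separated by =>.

S=>S+R=>R+R=>n+R=>n+n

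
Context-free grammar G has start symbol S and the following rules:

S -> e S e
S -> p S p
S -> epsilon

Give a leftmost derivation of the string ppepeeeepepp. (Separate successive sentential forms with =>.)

S=>pSp=>ppSpp=>ppeSepp=>ppepSpepp=>ppepeSepepp=>ppepeeSeepepp=>ppepeeeepepp

S => pSp   [S -> p S p]
pSp => ppSpp   [S -> p S p]
ppSpp => ppeSepp   [S -> e S e]
ppeSepp => ppepSpepp   [S -> p S p]
ppepSpepp => ppepeSepepp   [S -> e S e]
ppepeSepepp => ppepeeSeepepp   [S -> e S e]
ppepeeSeepepp => ppepeeeepepp   [S -> epsilon]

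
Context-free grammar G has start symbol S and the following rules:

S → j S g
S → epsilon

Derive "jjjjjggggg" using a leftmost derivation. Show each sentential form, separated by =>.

S => jSg => jjSgg => jjjSggg => jjjjSgggg => jjjjjSggggg => jjjjjggggg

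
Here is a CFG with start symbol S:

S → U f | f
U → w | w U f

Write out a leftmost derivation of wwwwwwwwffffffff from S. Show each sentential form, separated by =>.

S => Uf   [S → U f]
Uf => wUff   [U → w U f]
wUff => wwUfff   [U → w U f]
wwUfff => wwwUffff   [U → w U f]
wwwUffff => wwwwUfffff   [U → w U f]
wwwwUfffff => wwwwwUffffff   [U → w U f]
wwwwwUffffff => wwwwwwUfffffff   [U → w U f]
wwwwwwUfffffff => wwwwwwwUffffffff   [U → w U f]
wwwwwwwUffffffff => wwwwwwwwffffffff   [U → w]

S => Uf => wUff => wwUfff => wwwUffff => wwwwUfffff => wwwwwUffffff => wwwwwwUfffffff => wwwwwwwUffffffff => wwwwwwwwffffffff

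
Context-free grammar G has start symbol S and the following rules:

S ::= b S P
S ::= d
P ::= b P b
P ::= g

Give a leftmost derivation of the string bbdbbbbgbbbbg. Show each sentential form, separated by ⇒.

S ⇒ bSP   [S ::= b S P]
bSP ⇒ bbSPP   [S ::= b S P]
bbSPP ⇒ bbdPP   [S ::= d]
bbdPP ⇒ bbdbPbP   [P ::= b P b]
bbdbPbP ⇒ bbdbbPbbP   [P ::= b P b]
bbdbbPbbP ⇒ bbdbbbPbbbP   [P ::= b P b]
bbdbbbPbbbP ⇒ bbdbbbbPbbbbP   [P ::= b P b]
bbdbbbbPbbbbP ⇒ bbdbbbbgbbbbP   [P ::= g]
bbdbbbbgbbbbP ⇒ bbdbbbbgbbbbg   [P ::= g]

S ⇒ bSP ⇒ bbSPP ⇒ bbdPP ⇒ bbdbPbP ⇒ bbdbbPbbP ⇒ bbdbbbPbbbP ⇒ bbdbbbbPbbbbP ⇒ bbdbbbbgbbbbP ⇒ bbdbbbbgbbbbg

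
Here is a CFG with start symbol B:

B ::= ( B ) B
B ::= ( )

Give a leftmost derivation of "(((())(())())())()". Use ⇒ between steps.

B ⇒ (B)B   [B ::= ( B ) B]
(B)B ⇒ ((B)B)B   [B ::= ( B ) B]
((B)B)B ⇒ (((B)B)B)B   [B ::= ( B ) B]
(((B)B)B)B ⇒ (((())B)B)B   [B ::= ( )]
(((())B)B)B ⇒ (((())(B)B)B)B   [B ::= ( B ) B]
(((())(B)B)B)B ⇒ (((())(())B)B)B   [B ::= ( )]
(((())(())B)B)B ⇒ (((())(())())B)B   [B ::= ( )]
(((())(())())B)B ⇒ (((())(())())())B   [B ::= ( )]
(((())(())())())B ⇒ (((())(())())())()   [B ::= ( )]

B ⇒ (B)B ⇒ ((B)B)B ⇒ (((B)B)B)B ⇒ (((())B)B)B ⇒ (((())(B)B)B)B ⇒ (((())(())B)B)B ⇒ (((())(())())B)B ⇒ (((())(())())())B ⇒ (((())(())())())()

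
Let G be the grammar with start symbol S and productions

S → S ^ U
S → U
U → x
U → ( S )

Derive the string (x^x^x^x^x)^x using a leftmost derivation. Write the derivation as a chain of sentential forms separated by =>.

S => S^U => U^U => (S)^U => (S^U)^U => (S^U^U)^U => (S^U^U^U)^U => (S^U^U^U^U)^U => (U^U^U^U^U)^U => (x^U^U^U^U)^U => (x^x^U^U^U)^U => (x^x^x^U^U)^U => (x^x^x^x^U)^U => (x^x^x^x^x)^U => (x^x^x^x^x)^x

S => S^U   [S → S ^ U]
S^U => U^U   [S → U]
U^U => (S)^U   [U → ( S )]
(S)^U => (S^U)^U   [S → S ^ U]
(S^U)^U => (S^U^U)^U   [S → S ^ U]
(S^U^U)^U => (S^U^U^U)^U   [S → S ^ U]
(S^U^U^U)^U => (S^U^U^U^U)^U   [S → S ^ U]
(S^U^U^U^U)^U => (U^U^U^U^U)^U   [S → U]
(U^U^U^U^U)^U => (x^U^U^U^U)^U   [U → x]
(x^U^U^U^U)^U => (x^x^U^U^U)^U   [U → x]
(x^x^U^U^U)^U => (x^x^x^U^U)^U   [U → x]
(x^x^x^U^U)^U => (x^x^x^x^U)^U   [U → x]
(x^x^x^x^U)^U => (x^x^x^x^x)^U   [U → x]
(x^x^x^x^x)^U => (x^x^x^x^x)^x   [U → x]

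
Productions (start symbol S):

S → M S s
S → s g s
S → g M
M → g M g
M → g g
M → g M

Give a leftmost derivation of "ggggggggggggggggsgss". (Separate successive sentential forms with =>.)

S => MSs => gMgSs => ggMggSs => gggMgggSs => ggggMggggSs => gggggMgggggSs => ggggggMgggggSs => gggggggMgggggSs => ggggggggMgggggSs => gggggggggMgggggSs => ggggggggggggggggSs => ggggggggggggggggsgss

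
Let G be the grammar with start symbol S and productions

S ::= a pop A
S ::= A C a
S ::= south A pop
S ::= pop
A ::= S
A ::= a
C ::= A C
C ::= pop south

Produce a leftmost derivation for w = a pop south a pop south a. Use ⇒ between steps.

S ⇒ A C a ⇒ S C a ⇒ A C a C a ⇒ a C a C a ⇒ a pop south a C a ⇒ a pop south a pop south a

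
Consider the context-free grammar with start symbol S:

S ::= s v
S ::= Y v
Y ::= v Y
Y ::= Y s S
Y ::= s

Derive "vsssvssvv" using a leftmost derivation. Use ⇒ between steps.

S ⇒ Yv   [S ::= Y v]
Yv ⇒ YsSv   [Y ::= Y s S]
YsSv ⇒ vYsSv   [Y ::= v Y]
vYsSv ⇒ vYsSsSv   [Y ::= Y s S]
vYsSsSv ⇒ vssSsSv   [Y ::= s]
vssSsSv ⇒ vssYvsSv   [S ::= Y v]
vssYvsSv ⇒ vsssvsSv   [Y ::= s]
vsssvsSv ⇒ vsssvssvv   [S ::= s v]

S⇒Yv⇒YsSv⇒vYsSv⇒vYsSsSv⇒vssSsSv⇒vssYvsSv⇒vsssvsSv⇒vsssvssvv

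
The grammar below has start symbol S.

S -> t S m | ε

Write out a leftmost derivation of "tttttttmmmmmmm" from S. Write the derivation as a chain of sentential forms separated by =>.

S => tSm => ttSmm => tttSmmm => ttttSmmmm => tttttSmmmmm => ttttttSmmmmmm => tttttttSmmmmmmm => tttttttmmmmmmm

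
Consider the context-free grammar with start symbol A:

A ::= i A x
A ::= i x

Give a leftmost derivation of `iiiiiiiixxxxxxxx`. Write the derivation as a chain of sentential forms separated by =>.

A => iAx   [A ::= i A x]
iAx => iiAxx   [A ::= i A x]
iiAxx => iiiAxxx   [A ::= i A x]
iiiAxxx => iiiiAxxxx   [A ::= i A x]
iiiiAxxxx => iiiiiAxxxxx   [A ::= i A x]
iiiiiAxxxxx => iiiiiiAxxxxxx   [A ::= i A x]
iiiiiiAxxxxxx => iiiiiiiAxxxxxxx   [A ::= i A x]
iiiiiiiAxxxxxxx => iiiiiiiixxxxxxxx   [A ::= i x]

A => iAx => iiAxx => iiiAxxx => iiiiAxxxx => iiiiiAxxxxx => iiiiiiAxxxxxx => iiiiiiiAxxxxxxx => iiiiiiiixxxxxxxx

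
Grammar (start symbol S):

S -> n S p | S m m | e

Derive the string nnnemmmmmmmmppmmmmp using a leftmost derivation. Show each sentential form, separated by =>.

S=>nSp=>nSmmp=>nSmmmmp=>nnSpmmmmp=>nnnSppmmmmp=>nnnSmmppmmmmp=>nnnSmmmmppmmmmp=>nnnSmmmmmmppmmmmp=>nnnSmmmmmmmmppmmmmp=>nnnemmmmmmmmppmmmmp

S => nSp   [S -> n S p]
nSp => nSmmp   [S -> S m m]
nSmmp => nSmmmmp   [S -> S m m]
nSmmmmp => nnSpmmmmp   [S -> n S p]
nnSpmmmmp => nnnSppmmmmp   [S -> n S p]
nnnSppmmmmp => nnnSmmppmmmmp   [S -> S m m]
nnnSmmppmmmmp => nnnSmmmmppmmmmp   [S -> S m m]
nnnSmmmmppmmmmp => nnnSmmmmmmppmmmmp   [S -> S m m]
nnnSmmmmmmppmmmmp => nnnSmmmmmmmmppmmmmp   [S -> S m m]
nnnSmmmmmmmmppmmmmp => nnnemmmmmmmmppmmmmp   [S -> e]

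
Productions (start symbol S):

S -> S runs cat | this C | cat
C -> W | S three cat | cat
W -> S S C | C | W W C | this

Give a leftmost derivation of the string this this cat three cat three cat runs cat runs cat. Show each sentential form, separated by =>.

S => S runs cat => S runs cat runs cat => this C runs cat runs cat => this S three cat runs cat runs cat => this this C three cat runs cat runs cat => this this S three cat three cat runs cat runs cat => this this cat three cat three cat runs cat runs cat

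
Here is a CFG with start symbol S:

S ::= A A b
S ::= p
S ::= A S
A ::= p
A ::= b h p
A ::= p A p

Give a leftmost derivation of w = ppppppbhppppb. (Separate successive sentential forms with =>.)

S => AAb   [S ::= A A b]
AAb => pApAb   [A ::= p A p]
pApAb => pppAb   [A ::= p]
pppAb => ppppApb   [A ::= p A p]
ppppApb => pppppAppb   [A ::= p A p]
pppppAppb => ppppppApppb   [A ::= p A p]
ppppppApppb => ppppppbhppppb   [A ::= b h p]

S=>AAb=>pApAb=>pppAb=>ppppApb=>pppppAppb=>ppppppApppb=>ppppppbhppppb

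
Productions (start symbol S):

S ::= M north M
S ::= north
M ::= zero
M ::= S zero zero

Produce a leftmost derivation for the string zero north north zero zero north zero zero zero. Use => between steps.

S => M north M => zero north M => zero north S zero zero => zero north M north M zero zero => zero north S zero zero north M zero zero => zero north north zero zero north M zero zero => zero north north zero zero north zero zero zero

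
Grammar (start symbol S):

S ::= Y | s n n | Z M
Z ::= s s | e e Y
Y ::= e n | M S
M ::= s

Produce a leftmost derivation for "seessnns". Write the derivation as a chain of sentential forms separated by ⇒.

S ⇒ Y   [S ::= Y]
Y ⇒ MS   [Y ::= M S]
MS ⇒ sS   [M ::= s]
sS ⇒ sZM   [S ::= Z M]
sZM ⇒ seeYM   [Z ::= e e Y]
seeYM ⇒ seeMSM   [Y ::= M S]
seeMSM ⇒ seesSM   [M ::= s]
seesSM ⇒ seessnnM   [S ::= s n n]
seessnnM ⇒ seessnns   [M ::= s]

S ⇒ Y ⇒ MS ⇒ sS ⇒ sZM ⇒ seeYM ⇒ seeMSM ⇒ seesSM ⇒ seessnnM ⇒ seessnns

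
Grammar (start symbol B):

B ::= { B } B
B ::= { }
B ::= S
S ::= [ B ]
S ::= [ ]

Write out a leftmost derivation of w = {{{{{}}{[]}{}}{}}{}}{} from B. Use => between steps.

B => {B}B   [B ::= { B } B]
{B}B => {{B}B}B   [B ::= { B } B]
{{B}B}B => {{{B}B}B}B   [B ::= { B } B]
{{{B}B}B}B => {{{{B}B}B}B}B   [B ::= { B } B]
{{{{B}B}B}B}B => {{{{{}}B}B}B}B   [B ::= { }]
{{{{{}}B}B}B}B => {{{{{}}{B}B}B}B}B   [B ::= { B } B]
{{{{{}}{B}B}B}B}B => {{{{{}}{S}B}B}B}B   [B ::= S]
{{{{{}}{S}B}B}B}B => {{{{{}}{[]}B}B}B}B   [S ::= [ ]]
{{{{{}}{[]}B}B}B}B => {{{{{}}{[]}{}}B}B}B   [B ::= { }]
{{{{{}}{[]}{}}B}B}B => {{{{{}}{[]}{}}{}}B}B   [B ::= { }]
{{{{{}}{[]}{}}{}}B}B => {{{{{}}{[]}{}}{}}{}}B   [B ::= { }]
{{{{{}}{[]}{}}{}}{}}B => {{{{{}}{[]}{}}{}}{}}{}   [B ::= { }]

B => {B}B => {{B}B}B => {{{B}B}B}B => {{{{B}B}B}B}B => {{{{{}}B}B}B}B => {{{{{}}{B}B}B}B}B => {{{{{}}{S}B}B}B}B => {{{{{}}{[]}B}B}B}B => {{{{{}}{[]}{}}B}B}B => {{{{{}}{[]}{}}{}}B}B => {{{{{}}{[]}{}}{}}{}}B => {{{{{}}{[]}{}}{}}{}}{}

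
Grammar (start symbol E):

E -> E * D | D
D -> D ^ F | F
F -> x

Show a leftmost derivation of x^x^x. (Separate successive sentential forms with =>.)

E => D   [E -> D]
D => D^F   [D -> D ^ F]
D^F => D^F^F   [D -> D ^ F]
D^F^F => F^F^F   [D -> F]
F^F^F => x^F^F   [F -> x]
x^F^F => x^x^F   [F -> x]
x^x^F => x^x^x   [F -> x]

E => D => D^F => D^F^F => F^F^F => x^F^F => x^x^F => x^x^x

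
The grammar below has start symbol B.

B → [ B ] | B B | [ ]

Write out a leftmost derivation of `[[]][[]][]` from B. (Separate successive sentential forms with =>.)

B => BB   [B → B B]
BB => [B]B   [B → [ B ]]
[B]B => [[]]B   [B → [ ]]
[[]]B => [[]]BB   [B → B B]
[[]]BB => [[]][B]B   [B → [ B ]]
[[]][B]B => [[]][[]]B   [B → [ ]]
[[]][[]]B => [[]][[]][]   [B → [ ]]

B=>BB=>[B]B=>[[]]B=>[[]]BB=>[[]][B]B=>[[]][[]]B=>[[]][[]][]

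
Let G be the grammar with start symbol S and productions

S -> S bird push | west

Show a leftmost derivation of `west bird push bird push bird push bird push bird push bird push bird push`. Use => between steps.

S => S bird push => S bird push bird push => S bird push bird push bird push => S bird push bird push bird push bird push => S bird push bird push bird push bird push bird push => S bird push bird push bird push bird push bird push bird push => S bird push bird push bird push bird push bird push bird push bird push => west bird push bird push bird push bird push bird push bird push bird push

S => S bird push   [S -> S bird push]
S bird push => S bird push bird push   [S -> S bird push]
S bird push bird push => S bird push bird push bird push   [S -> S bird push]
S bird push bird push bird push => S bird push bird push bird push bird push   [S -> S bird push]
S bird push bird push bird push bird push => S bird push bird push bird push bird push bird push   [S -> S bird push]
S bird push bird push bird push bird push bird push => S bird push bird push bird push bird push bird push bird push   [S -> S bird push]
S bird push bird push bird push bird push bird push bird push => S bird push bird push bird push bird push bird push bird push bird push   [S -> S bird push]
S bird push bird push bird push bird push bird push bird push bird push => west bird push bird push bird push bird push bird push bird push bird push   [S -> west]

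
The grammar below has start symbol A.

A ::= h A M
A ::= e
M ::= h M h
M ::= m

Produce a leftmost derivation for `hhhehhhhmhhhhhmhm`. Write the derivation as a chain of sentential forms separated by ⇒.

A⇒hAM⇒hhAMM⇒hhhAMMM⇒hhheMMM⇒hhhehMhMM⇒hhhehhMhhMM⇒hhhehhhMhhhMM⇒hhhehhhhMhhhhMM⇒hhhehhhhmhhhhMM⇒hhhehhhhmhhhhhMhM⇒hhhehhhhmhhhhhmhM⇒hhhehhhhmhhhhhmhm

A ⇒ hAM   [A ::= h A M]
hAM ⇒ hhAMM   [A ::= h A M]
hhAMM ⇒ hhhAMMM   [A ::= h A M]
hhhAMMM ⇒ hhheMMM   [A ::= e]
hhheMMM ⇒ hhhehMhMM   [M ::= h M h]
hhhehMhMM ⇒ hhhehhMhhMM   [M ::= h M h]
hhhehhMhhMM ⇒ hhhehhhMhhhMM   [M ::= h M h]
hhhehhhMhhhMM ⇒ hhhehhhhMhhhhMM   [M ::= h M h]
hhhehhhhMhhhhMM ⇒ hhhehhhhmhhhhMM   [M ::= m]
hhhehhhhmhhhhMM ⇒ hhhehhhhmhhhhhMhM   [M ::= h M h]
hhhehhhhmhhhhhMhM ⇒ hhhehhhhmhhhhhmhM   [M ::= m]
hhhehhhhmhhhhhmhM ⇒ hhhehhhhmhhhhhmhm   [M ::= m]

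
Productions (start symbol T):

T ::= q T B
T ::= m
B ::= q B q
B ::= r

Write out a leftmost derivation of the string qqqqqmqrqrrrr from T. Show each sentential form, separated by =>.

T => qTB => qqTBB => qqqTBBB => qqqqTBBBB => qqqqqTBBBBB => qqqqqmBBBBB => qqqqqmqBqBBBB => qqqqqmqrqBBBB => qqqqqmqrqrBBB => qqqqqmqrqrrBB => qqqqqmqrqrrrB => qqqqqmqrqrrrr

T => qTB   [T ::= q T B]
qTB => qqTBB   [T ::= q T B]
qqTBB => qqqTBBB   [T ::= q T B]
qqqTBBB => qqqqTBBBB   [T ::= q T B]
qqqqTBBBB => qqqqqTBBBBB   [T ::= q T B]
qqqqqTBBBBB => qqqqqmBBBBB   [T ::= m]
qqqqqmBBBBB => qqqqqmqBqBBBB   [B ::= q B q]
qqqqqmqBqBBBB => qqqqqmqrqBBBB   [B ::= r]
qqqqqmqrqBBBB => qqqqqmqrqrBBB   [B ::= r]
qqqqqmqrqrBBB => qqqqqmqrqrrBB   [B ::= r]
qqqqqmqrqrrBB => qqqqqmqrqrrrB   [B ::= r]
qqqqqmqrqrrrB => qqqqqmqrqrrrr   [B ::= r]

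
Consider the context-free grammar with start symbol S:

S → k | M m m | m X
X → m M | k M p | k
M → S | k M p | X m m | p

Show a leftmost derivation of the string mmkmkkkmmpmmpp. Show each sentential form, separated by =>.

S=>mX=>mmM=>mmkMp=>mmkSp=>mmkmXp=>mmkmkMpp=>mmkmkXmmpp=>mmkmkkMpmmpp=>mmkmkkXmmpmmpp=>mmkmkkkmmpmmpp

S => mX   [S → m X]
mX => mmM   [X → m M]
mmM => mmkMp   [M → k M p]
mmkMp => mmkSp   [M → S]
mmkSp => mmkmXp   [S → m X]
mmkmXp => mmkmkMpp   [X → k M p]
mmkmkMpp => mmkmkXmmpp   [M → X m m]
mmkmkXmmpp => mmkmkkMpmmpp   [X → k M p]
mmkmkkMpmmpp => mmkmkkXmmpmmpp   [M → X m m]
mmkmkkXmmpmmpp => mmkmkkkmmpmmpp   [X → k]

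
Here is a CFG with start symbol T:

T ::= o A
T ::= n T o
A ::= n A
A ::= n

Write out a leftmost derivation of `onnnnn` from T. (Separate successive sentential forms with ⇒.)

T ⇒ oA   [T ::= o A]
oA ⇒ onA   [A ::= n A]
onA ⇒ onnA   [A ::= n A]
onnA ⇒ onnnA   [A ::= n A]
onnnA ⇒ onnnnA   [A ::= n A]
onnnnA ⇒ onnnnn   [A ::= n]

T⇒oA⇒onA⇒onnA⇒onnnA⇒onnnnA⇒onnnnn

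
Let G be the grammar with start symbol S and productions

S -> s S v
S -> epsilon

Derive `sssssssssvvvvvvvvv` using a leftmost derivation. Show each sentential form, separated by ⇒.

S ⇒ sSv   [S -> s S v]
sSv ⇒ ssSvv   [S -> s S v]
ssSvv ⇒ sssSvvv   [S -> s S v]
sssSvvv ⇒ ssssSvvvv   [S -> s S v]
ssssSvvvv ⇒ sssssSvvvvv   [S -> s S v]
sssssSvvvvv ⇒ ssssssSvvvvvv   [S -> s S v]
ssssssSvvvvvv ⇒ sssssssSvvvvvvv   [S -> s S v]
sssssssSvvvvvvv ⇒ ssssssssSvvvvvvvv   [S -> s S v]
ssssssssSvvvvvvvv ⇒ sssssssssSvvvvvvvvv   [S -> s S v]
sssssssssSvvvvvvvvv ⇒ sssssssssvvvvvvvvv   [S -> epsilon]

S ⇒ sSv ⇒ ssSvv ⇒ sssSvvv ⇒ ssssSvvvv ⇒ sssssSvvvvv ⇒ ssssssSvvvvvv ⇒ sssssssSvvvvvvv ⇒ ssssssssSvvvvvvvv ⇒ sssssssssSvvvvvvvvv ⇒ sssssssssvvvvvvvvv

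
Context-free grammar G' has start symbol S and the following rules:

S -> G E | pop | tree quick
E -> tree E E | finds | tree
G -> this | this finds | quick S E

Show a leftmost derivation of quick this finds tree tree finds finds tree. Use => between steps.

S => G E => quick S E E => quick G E E E => quick this finds E E E => quick this finds tree E E E E => quick this finds tree tree E E E => quick this finds tree tree finds E E => quick this finds tree tree finds finds E => quick this finds tree tree finds finds tree

S => G E   [S -> G E]
G E => quick S E E   [G -> quick S E]
quick S E E => quick G E E E   [S -> G E]
quick G E E E => quick this finds E E E   [G -> this finds]
quick this finds E E E => quick this finds tree E E E E   [E -> tree E E]
quick this finds tree E E E E => quick this finds tree tree E E E   [E -> tree]
quick this finds tree tree E E E => quick this finds tree tree finds E E   [E -> finds]
quick this finds tree tree finds E E => quick this finds tree tree finds finds E   [E -> finds]
quick this finds tree tree finds finds E => quick this finds tree tree finds finds tree   [E -> tree]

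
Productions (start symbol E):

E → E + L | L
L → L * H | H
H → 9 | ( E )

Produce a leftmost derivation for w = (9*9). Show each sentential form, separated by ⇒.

E⇒L⇒H⇒(E)⇒(L)⇒(L*H)⇒(H*H)⇒(9*H)⇒(9*9)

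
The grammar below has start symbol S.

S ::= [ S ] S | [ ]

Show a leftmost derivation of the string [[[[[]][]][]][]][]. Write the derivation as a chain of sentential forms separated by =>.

S => [S]S => [[S]S]S => [[[S]S]S]S => [[[[S]S]S]S]S => [[[[[]]S]S]S]S => [[[[[]][]]S]S]S => [[[[[]][]][]]S]S => [[[[[]][]][]][]]S => [[[[[]][]][]][]][]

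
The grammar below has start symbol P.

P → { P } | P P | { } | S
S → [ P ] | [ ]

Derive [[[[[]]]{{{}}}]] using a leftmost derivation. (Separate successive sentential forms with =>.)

P => S => [P] => [S] => [[P]] => [[PP]] => [[SP]] => [[[P]P]] => [[[S]P]] => [[[[P]]P]] => [[[[S]]P]] => [[[[[]]]P]] => [[[[[]]]{P}]] => [[[[[]]]{{P}}]] => [[[[[]]]{{{}}}]]

P => S   [P → S]
S => [P]   [S → [ P ]]
[P] => [S]   [P → S]
[S] => [[P]]   [S → [ P ]]
[[P]] => [[PP]]   [P → P P]
[[PP]] => [[SP]]   [P → S]
[[SP]] => [[[P]P]]   [S → [ P ]]
[[[P]P]] => [[[S]P]]   [P → S]
[[[S]P]] => [[[[P]]P]]   [S → [ P ]]
[[[[P]]P]] => [[[[S]]P]]   [P → S]
[[[[S]]P]] => [[[[[]]]P]]   [S → [ ]]
[[[[[]]]P]] => [[[[[]]]{P}]]   [P → { P }]
[[[[[]]]{P}]] => [[[[[]]]{{P}}]]   [P → { P }]
[[[[[]]]{{P}}]] => [[[[[]]]{{{}}}]]   [P → { }]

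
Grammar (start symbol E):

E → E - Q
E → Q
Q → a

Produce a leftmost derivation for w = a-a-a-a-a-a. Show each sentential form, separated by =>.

E => E-Q => E-Q-Q => E-Q-Q-Q => E-Q-Q-Q-Q => E-Q-Q-Q-Q-Q => Q-Q-Q-Q-Q-Q => a-Q-Q-Q-Q-Q => a-a-Q-Q-Q-Q => a-a-a-Q-Q-Q => a-a-a-a-Q-Q => a-a-a-a-a-Q => a-a-a-a-a-a

E => E-Q   [E → E - Q]
E-Q => E-Q-Q   [E → E - Q]
E-Q-Q => E-Q-Q-Q   [E → E - Q]
E-Q-Q-Q => E-Q-Q-Q-Q   [E → E - Q]
E-Q-Q-Q-Q => E-Q-Q-Q-Q-Q   [E → E - Q]
E-Q-Q-Q-Q-Q => Q-Q-Q-Q-Q-Q   [E → Q]
Q-Q-Q-Q-Q-Q => a-Q-Q-Q-Q-Q   [Q → a]
a-Q-Q-Q-Q-Q => a-a-Q-Q-Q-Q   [Q → a]
a-a-Q-Q-Q-Q => a-a-a-Q-Q-Q   [Q → a]
a-a-a-Q-Q-Q => a-a-a-a-Q-Q   [Q → a]
a-a-a-a-Q-Q => a-a-a-a-a-Q   [Q → a]
a-a-a-a-a-Q => a-a-a-a-a-a   [Q → a]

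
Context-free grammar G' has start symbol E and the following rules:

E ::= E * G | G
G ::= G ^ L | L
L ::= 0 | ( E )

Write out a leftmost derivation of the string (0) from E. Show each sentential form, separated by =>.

E=>G=>L=>(E)=>(G)=>(L)=>(0)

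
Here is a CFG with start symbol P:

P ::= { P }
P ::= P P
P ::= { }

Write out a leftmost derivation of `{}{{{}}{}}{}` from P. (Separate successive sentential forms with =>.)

P => PP   [P ::= P P]
PP => {}P   [P ::= { }]
{}P => {}PP   [P ::= P P]
{}PP => {}{P}P   [P ::= { P }]
{}{P}P => {}{PP}P   [P ::= P P]
{}{PP}P => {}{{P}P}P   [P ::= { P }]
{}{{P}P}P => {}{{{}}P}P   [P ::= { }]
{}{{{}}P}P => {}{{{}}{}}P   [P ::= { }]
{}{{{}}{}}P => {}{{{}}{}}{}   [P ::= { }]

P => PP => {}P => {}PP => {}{P}P => {}{PP}P => {}{{P}P}P => {}{{{}}P}P => {}{{{}}{}}P => {}{{{}}{}}{}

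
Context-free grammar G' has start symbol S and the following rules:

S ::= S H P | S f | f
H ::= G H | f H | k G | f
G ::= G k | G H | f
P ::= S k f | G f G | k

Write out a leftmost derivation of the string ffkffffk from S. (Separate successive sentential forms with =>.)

S => SHP => SfHP => SffHP => SfffHP => SHPfffHP => fHPfffHP => ffPfffHP => ffkfffHP => ffkffffP => ffkffffk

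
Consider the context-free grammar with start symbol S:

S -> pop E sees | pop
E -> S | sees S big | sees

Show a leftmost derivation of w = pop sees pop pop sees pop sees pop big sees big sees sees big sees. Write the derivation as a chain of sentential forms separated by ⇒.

S ⇒ pop E sees ⇒ pop sees S big sees ⇒ pop sees pop E sees big sees ⇒ pop sees pop S sees big sees ⇒ pop sees pop pop E sees sees big sees ⇒ pop sees pop pop sees S big sees sees big sees ⇒ pop sees pop pop sees pop E sees big sees sees big sees ⇒ pop sees pop pop sees pop sees S big sees big sees sees big sees ⇒ pop sees pop pop sees pop sees pop big sees big sees sees big sees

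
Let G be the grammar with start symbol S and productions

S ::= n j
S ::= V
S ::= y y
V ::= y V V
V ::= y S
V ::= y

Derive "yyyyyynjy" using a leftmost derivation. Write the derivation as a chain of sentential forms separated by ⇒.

S⇒V⇒yVV⇒yyVVV⇒yyySVV⇒yyyyyVV⇒yyyyyySV⇒yyyyyynjV⇒yyyyyynjy

S ⇒ V   [S ::= V]
V ⇒ yVV   [V ::= y V V]
yVV ⇒ yyVVV   [V ::= y V V]
yyVVV ⇒ yyySVV   [V ::= y S]
yyySVV ⇒ yyyyyVV   [S ::= y y]
yyyyyVV ⇒ yyyyyySV   [V ::= y S]
yyyyyySV ⇒ yyyyyynjV   [S ::= n j]
yyyyyynjV ⇒ yyyyyynjy   [V ::= y]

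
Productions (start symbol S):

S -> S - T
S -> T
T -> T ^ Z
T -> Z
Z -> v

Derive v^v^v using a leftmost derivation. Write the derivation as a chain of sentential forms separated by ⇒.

S ⇒ T   [S -> T]
T ⇒ T^Z   [T -> T ^ Z]
T^Z ⇒ T^Z^Z   [T -> T ^ Z]
T^Z^Z ⇒ Z^Z^Z   [T -> Z]
Z^Z^Z ⇒ v^Z^Z   [Z -> v]
v^Z^Z ⇒ v^v^Z   [Z -> v]
v^v^Z ⇒ v^v^v   [Z -> v]

S ⇒ T ⇒ T^Z ⇒ T^Z^Z ⇒ Z^Z^Z ⇒ v^Z^Z ⇒ v^v^Z ⇒ v^v^v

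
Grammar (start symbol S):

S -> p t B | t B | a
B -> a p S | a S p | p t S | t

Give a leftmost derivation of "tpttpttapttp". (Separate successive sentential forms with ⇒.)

S ⇒ tB ⇒ tptS ⇒ tpttB ⇒ tpttptS ⇒ tpttpttB ⇒ tpttpttaSp ⇒ tpttpttaptBp ⇒ tpttpttapttp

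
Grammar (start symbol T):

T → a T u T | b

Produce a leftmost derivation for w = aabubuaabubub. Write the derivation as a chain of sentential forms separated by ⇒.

T ⇒ aTuT ⇒ aaTuTuT ⇒ aabuTuT ⇒ aabubuT ⇒ aabubuaTuT ⇒ aabubuaaTuTuT ⇒ aabubuaabuTuT ⇒ aabubuaabubuT ⇒ aabubuaabubub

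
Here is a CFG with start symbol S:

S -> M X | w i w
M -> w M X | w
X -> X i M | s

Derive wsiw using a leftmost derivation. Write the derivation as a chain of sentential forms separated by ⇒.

S ⇒ MX ⇒ wX ⇒ wXiM ⇒ wsiM ⇒ wsiw

S ⇒ MX   [S -> M X]
MX ⇒ wX   [M -> w]
wX ⇒ wXiM   [X -> X i M]
wXiM ⇒ wsiM   [X -> s]
wsiM ⇒ wsiw   [M -> w]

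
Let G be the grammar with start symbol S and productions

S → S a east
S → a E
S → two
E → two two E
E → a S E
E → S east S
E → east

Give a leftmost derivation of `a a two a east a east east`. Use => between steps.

S => a E => a a S E => a a S a east E => a a S a east a east E => a a two a east a east E => a a two a east a east east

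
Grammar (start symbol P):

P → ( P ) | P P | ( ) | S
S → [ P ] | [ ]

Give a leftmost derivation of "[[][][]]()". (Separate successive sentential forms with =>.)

P => PP   [P → P P]
PP => SP   [P → S]
SP => [P]P   [S → [ P ]]
[P]P => [PP]P   [P → P P]
[PP]P => [PPP]P   [P → P P]
[PPP]P => [SPP]P   [P → S]
[SPP]P => [[]PP]P   [S → [ ]]
[[]PP]P => [[]SP]P   [P → S]
[[]SP]P => [[][]P]P   [S → [ ]]
[[][]P]P => [[][]S]P   [P → S]
[[][]S]P => [[][][]]P   [S → [ ]]
[[][][]]P => [[][][]]()   [P → ( )]

P => PP => SP => [P]P => [PP]P => [PPP]P => [SPP]P => [[]PP]P => [[]SP]P => [[][]P]P => [[][]S]P => [[][][]]P => [[][][]]()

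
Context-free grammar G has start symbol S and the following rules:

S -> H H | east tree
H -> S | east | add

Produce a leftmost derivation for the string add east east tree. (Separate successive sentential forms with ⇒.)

S ⇒ H H ⇒ S H ⇒ H H H ⇒ add H H ⇒ add east H ⇒ add east S ⇒ add east east tree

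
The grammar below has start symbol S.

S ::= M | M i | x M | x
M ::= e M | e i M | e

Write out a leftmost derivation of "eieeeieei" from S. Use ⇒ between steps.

S ⇒ Mi ⇒ eiMi ⇒ eieMi ⇒ eieeMi ⇒ eieeeiMi ⇒ eieeeieMi ⇒ eieeeieei

S ⇒ Mi   [S ::= M i]
Mi ⇒ eiMi   [M ::= e i M]
eiMi ⇒ eieMi   [M ::= e M]
eieMi ⇒ eieeMi   [M ::= e M]
eieeMi ⇒ eieeeiMi   [M ::= e i M]
eieeeiMi ⇒ eieeeieMi   [M ::= e M]
eieeeieMi ⇒ eieeeieei   [M ::= e]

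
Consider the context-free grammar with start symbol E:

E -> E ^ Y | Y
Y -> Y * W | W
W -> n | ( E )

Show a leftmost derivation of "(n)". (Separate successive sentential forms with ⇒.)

E ⇒ Y   [E -> Y]
Y ⇒ W   [Y -> W]
W ⇒ (E)   [W -> ( E )]
(E) ⇒ (Y)   [E -> Y]
(Y) ⇒ (W)   [Y -> W]
(W) ⇒ (n)   [W -> n]

E⇒Y⇒W⇒(E)⇒(Y)⇒(W)⇒(n)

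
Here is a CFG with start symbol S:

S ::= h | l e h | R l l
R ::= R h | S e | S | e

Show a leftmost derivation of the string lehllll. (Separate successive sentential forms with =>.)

S => Rll   [S ::= R l l]
Rll => Sll   [R ::= S]
Sll => Rllll   [S ::= R l l]
Rllll => Sllll   [R ::= S]
Sllll => lehllll   [S ::= l e h]

S => Rll => Sll => Rllll => Sllll => lehllll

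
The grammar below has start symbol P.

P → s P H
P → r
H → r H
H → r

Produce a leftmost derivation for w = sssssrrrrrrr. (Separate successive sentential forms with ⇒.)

P⇒sPH⇒ssPHH⇒sssPHHH⇒ssssPHHHH⇒sssssPHHHHH⇒sssssrHHHHH⇒sssssrrHHHH⇒sssssrrrHHHH⇒sssssrrrrHHH⇒sssssrrrrrHH⇒sssssrrrrrrH⇒sssssrrrrrrr

P ⇒ sPH   [P → s P H]
sPH ⇒ ssPHH   [P → s P H]
ssPHH ⇒ sssPHHH   [P → s P H]
sssPHHH ⇒ ssssPHHHH   [P → s P H]
ssssPHHHH ⇒ sssssPHHHHH   [P → s P H]
sssssPHHHHH ⇒ sssssrHHHHH   [P → r]
sssssrHHHHH ⇒ sssssrrHHHH   [H → r]
sssssrrHHHH ⇒ sssssrrrHHHH   [H → r H]
sssssrrrHHHH ⇒ sssssrrrrHHH   [H → r]
sssssrrrrHHH ⇒ sssssrrrrrHH   [H → r]
sssssrrrrrHH ⇒ sssssrrrrrrH   [H → r]
sssssrrrrrrH ⇒ sssssrrrrrrr   [H → r]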